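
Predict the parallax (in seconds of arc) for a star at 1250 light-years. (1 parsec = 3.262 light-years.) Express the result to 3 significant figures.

d = 1250 ly ÷ 3.262 = 383.2 pc.
p = 1/d = 1/383.2 = 0.0026096 arcsec.

0.00261 arcsec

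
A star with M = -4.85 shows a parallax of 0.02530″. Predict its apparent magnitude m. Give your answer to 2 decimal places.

m = -1.87

d = 1/p = 1/0.02530″ = 39.526 pc.
m − M = 5 log₁₀ d − 5 = 5 log₁₀(39.526) − 5 = 7.9844 − 5 = 2.9844.
m = M + (m − M) = -4.85 + 2.9844 = -1.87.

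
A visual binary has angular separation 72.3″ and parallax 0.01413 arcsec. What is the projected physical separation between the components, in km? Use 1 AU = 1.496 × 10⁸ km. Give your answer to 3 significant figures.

7.65 × 10^11 km

d = 1/p = 1/0.01413″ = 70.771 pc.
At distance d (pc), an angle of θ arcsec spans θ·d AU: s = 72.3 × 70.771 = 5116.7 AU.
= 5116.7 × 1.496 × 10⁸ km = 7.6546 × 10^11 km.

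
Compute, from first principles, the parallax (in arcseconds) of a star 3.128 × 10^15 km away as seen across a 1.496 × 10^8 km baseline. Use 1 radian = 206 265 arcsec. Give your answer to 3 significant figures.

0.00986 arcsec

θ ≈ B/d = (1.496 × 10^8) / (3.128 × 10^15) = 4.7826 × 10^-8 rad.
In arcseconds: 4.7826 × 10^-8 × 206265 = 0.0098648″.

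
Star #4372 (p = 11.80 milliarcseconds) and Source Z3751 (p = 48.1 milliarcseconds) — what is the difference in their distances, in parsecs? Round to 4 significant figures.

63.96 pc

d_A = 1/0.01180″ = 84.746 pc; d_B = 1/0.04810″ = 20.79 pc.
|d_B − d_A| = |20.79 − 84.746| = 63.956 pc.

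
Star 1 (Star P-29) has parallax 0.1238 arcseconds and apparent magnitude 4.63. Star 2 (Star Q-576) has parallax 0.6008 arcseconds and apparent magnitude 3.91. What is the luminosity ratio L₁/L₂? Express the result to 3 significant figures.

d₁ = 1/p₁ = 1/0.1238″ = 8.0775 pc; d₂ = 1/p₂ = 1/0.6008″ = 1.6644 pc.
M₁ = m₁ − 5 log₁₀ d₁ + 5 = 4.63 − 4.5364 + 5 = 5.0936.
M₂ = 3.91 − 1.1063 + 5 = 7.8037.
L₁/L₂ = 10^(0.4(M₂ − M₁)) = 10^(0.4 × 2.7101) = 10^1.08404 = 12.135.

L₁/L₂ = 12.1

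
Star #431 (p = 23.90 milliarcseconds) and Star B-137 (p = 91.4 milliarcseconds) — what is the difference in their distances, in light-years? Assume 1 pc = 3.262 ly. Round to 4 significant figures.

d_A = 1/0.02390″ = 41.841 pc; d_B = 1/0.09140″ = 10.941 pc.
|d_B − d_A| = |10.941 − 41.841| = 30.9 pc = 30.9 × 3.262 ly = 100.8 ly.

100.8 ly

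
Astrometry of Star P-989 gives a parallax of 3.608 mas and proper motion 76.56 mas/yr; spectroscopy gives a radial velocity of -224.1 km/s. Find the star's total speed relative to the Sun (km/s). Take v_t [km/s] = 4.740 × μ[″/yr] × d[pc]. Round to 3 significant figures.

246 km/s

d = 1/p = 1/0.003608″ = 277.16 pc.
μ = 76.56 mas/yr = 0.07656 ″/yr.
v_t = 4.740 μ d = 4.740 × 0.07656 × 277.16 = 100.58 km/s.
v = √(v_r² + v_t²) = √((-224.1)² + 100.58²) = √60337.1 = 245.64 km/s.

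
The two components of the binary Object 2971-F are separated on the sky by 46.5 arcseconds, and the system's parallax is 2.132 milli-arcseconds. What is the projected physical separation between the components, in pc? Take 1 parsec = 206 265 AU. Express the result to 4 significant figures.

d = 1/p = 1/0.002132″ = 469.04 pc.
At distance d (pc), an angle of θ arcsec spans θ·d AU: s = 46.5 × 469.04 = 21810 AU.
= 21810 / 206265 = 0.10574 pc.

0.1057 pc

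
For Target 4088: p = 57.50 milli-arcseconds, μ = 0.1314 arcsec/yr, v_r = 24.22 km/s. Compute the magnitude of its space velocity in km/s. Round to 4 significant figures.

d = 1/p = 1/0.05750″ = 17.391 pc.
v_t = 4.740 μ d = 4.740 × 0.1314 × 17.391 = 10.832 km/s.
v = √(v_r² + v_t²) = √(24.22² + 10.832²) = √703.941 = 26.532 km/s.

26.53 km/s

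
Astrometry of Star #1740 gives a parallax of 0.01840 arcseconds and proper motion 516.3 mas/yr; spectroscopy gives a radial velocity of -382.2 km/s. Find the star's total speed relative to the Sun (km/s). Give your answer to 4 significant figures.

d = 1/p = 1/0.01840″ = 54.348 pc.
μ = 516.3 mas/yr = 0.5163 ″/yr.
v_t = 4.740 μ d = 4.740 × 0.5163 × 54.348 = 133 km/s.
v = √(v_r² + v_t²) = √((-382.2)² + 133²) = √163766 = 404.68 km/s.

404.7 km/s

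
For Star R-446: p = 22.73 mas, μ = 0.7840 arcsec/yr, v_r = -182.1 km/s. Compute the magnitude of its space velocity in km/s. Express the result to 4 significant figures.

d = 1/p = 1/0.02273″ = 43.995 pc.
v_t = 4.740 μ d = 4.740 × 0.7840 × 43.995 = 163.49 km/s.
v = √(v_r² + v_t²) = √((-182.1)² + 163.49²) = √59889.4 = 244.72 km/s.

244.7 km/s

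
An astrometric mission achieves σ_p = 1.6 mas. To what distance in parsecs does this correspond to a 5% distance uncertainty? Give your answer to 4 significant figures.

31.25 pc

σ_d/d = σ_p/p, so the condition is σ_p/p ≤ 0.05, i.e. p ≥ σ_p/0.05.
p_min = 1.6/0.05 = 32 mas = 0.032 arcsec.
d_max = 1/p_min = 1/0.032 = 31.25 pc.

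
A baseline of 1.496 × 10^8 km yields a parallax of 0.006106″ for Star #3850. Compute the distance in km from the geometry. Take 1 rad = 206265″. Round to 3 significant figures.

5.05 × 10^15 km

θ = 0.006106″ = 0.006106/206265 = 2.9603 × 10^-8 rad.
d = B/θ = (1.496 × 10^8) / (2.9603 × 10^-8) = 5.0535 × 10^15 km.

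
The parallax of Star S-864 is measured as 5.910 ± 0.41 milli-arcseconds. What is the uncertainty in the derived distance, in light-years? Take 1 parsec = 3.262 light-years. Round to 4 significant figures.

38.29 ly

d = 1/p, so σ_d = σ_p / p².
σ_d = 0.000410 / (0.005910)² = 0.000410 / 0.000034928 = 11.738 pc = 11.738 × 3.262 ly = 38.289 ly.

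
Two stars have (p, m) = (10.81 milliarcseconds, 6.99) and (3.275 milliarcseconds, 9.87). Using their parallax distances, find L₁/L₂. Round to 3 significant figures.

L₁/L₂ = 1.30

d₁ = 1/p₁ = 1/0.01081″ = 92.507 pc; d₂ = 1/p₂ = 1/0.003275″ = 305.34 pc.
M₁ = m₁ − 5 log₁₀ d₁ + 5 = 6.99 − 9.8309 + 5 = 2.1591.
M₂ = 9.87 − 12.4239 + 5 = 2.4461.
L₁/L₂ = 10^(0.4(M₂ − M₁)) = 10^(0.4 × 0.2870) = 10^0.11480 = 1.3026.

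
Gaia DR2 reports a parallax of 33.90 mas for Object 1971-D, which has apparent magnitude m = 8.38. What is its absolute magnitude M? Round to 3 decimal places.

d = 1/p = 1/0.03390″ = 29.499 pc.
m − M = 5 log₁₀(29.499) − 5 = 7.3490 − 5 = 2.3490.
M = m − (m − M) = 8.38 − 2.3490 = 6.031.

M = 6.031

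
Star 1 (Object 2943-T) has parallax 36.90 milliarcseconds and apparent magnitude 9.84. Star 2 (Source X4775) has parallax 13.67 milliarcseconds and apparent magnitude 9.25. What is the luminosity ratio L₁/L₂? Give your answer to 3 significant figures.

d₁ = 1/p₁ = 1/0.03690″ = 27.1 pc; d₂ = 1/p₂ = 1/0.01367″ = 73.153 pc.
M₁ = m₁ − 5 log₁₀ d₁ + 5 = 9.84 − 7.1648 + 5 = 7.6752.
M₂ = 9.25 − 9.3212 + 5 = 4.9288.
L₁/L₂ = 10^(0.4(M₂ − M₁)) = 10^(0.4 × (-2.7464)) = 10^(-1.09856) = 0.079697.

L₁/L₂ = 0.0797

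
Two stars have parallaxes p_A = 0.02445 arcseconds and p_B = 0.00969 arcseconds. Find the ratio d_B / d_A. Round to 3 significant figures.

2.52

Since d = 1/p, d_B/d_A = p_A/p_B.
= 0.02445 / 0.00969 = 2.5232.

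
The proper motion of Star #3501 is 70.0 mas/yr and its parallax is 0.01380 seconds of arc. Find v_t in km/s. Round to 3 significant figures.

d = 1/p = 1/0.01380″ = 72.464 pc.
μ = 70.0 mas/yr = 0.0700 ″/yr.
v_t = 4.74 × μ × d = 4.74 × 0.0700 × 72.464 = 24.044 km/s.

24.0 km/s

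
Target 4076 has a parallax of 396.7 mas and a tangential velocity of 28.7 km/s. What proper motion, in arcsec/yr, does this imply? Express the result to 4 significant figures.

2.402 arcsec/yr

d = 1/p = 1/0.3967″ = 2.5208 pc.
μ = v_t / (4.74 d) = 28.7 / (4.74 × 2.5208) = 28.7 / 11.949 = 2.4019 ″/yr.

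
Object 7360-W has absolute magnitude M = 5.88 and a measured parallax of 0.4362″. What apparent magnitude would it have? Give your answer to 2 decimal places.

m = 2.68

d = 1/p = 1/0.4362″ = 2.2925 pc.
m − M = 5 log₁₀ d − 5 = 5 log₁₀(2.2925) − 5 = 1.8015 − 5 = -3.1985.
m = M + (m − M) = 5.88 + (-3.1985) = 2.68.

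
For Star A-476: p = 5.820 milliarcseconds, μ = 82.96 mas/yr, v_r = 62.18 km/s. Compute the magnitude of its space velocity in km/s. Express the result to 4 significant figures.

d = 1/p = 1/0.005820″ = 171.82 pc.
μ = 82.96 mas/yr = 0.08296 ″/yr.
v_t = 4.740 μ d = 4.740 × 0.08296 × 171.82 = 67.565 km/s.
v = √(v_r² + v_t²) = √(62.18² + 67.565²) = √8431.38 = 91.823 km/s.

91.82 km/s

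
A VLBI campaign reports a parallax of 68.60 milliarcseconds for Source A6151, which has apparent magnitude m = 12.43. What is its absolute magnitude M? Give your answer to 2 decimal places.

M = 11.61

d = 1/p = 1/0.06860″ = 14.577 pc.
m − M = 5 log₁₀(14.577) − 5 = 5.8183 − 5 = 0.8183.
M = m − (m − M) = 12.43 − 0.8183 = 11.61.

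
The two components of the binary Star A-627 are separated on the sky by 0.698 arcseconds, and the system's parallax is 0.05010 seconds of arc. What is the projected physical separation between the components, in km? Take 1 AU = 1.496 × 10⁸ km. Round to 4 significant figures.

d = 1/p = 1/0.05010″ = 19.96 pc.
At distance d (pc), an angle of θ arcsec spans θ·d AU: s = 0.698 × 19.96 = 13.932 AU.
= 13.932 × 1.496 × 10⁸ km = 2.0842 × 10^9 km.

2.084 × 10^9 km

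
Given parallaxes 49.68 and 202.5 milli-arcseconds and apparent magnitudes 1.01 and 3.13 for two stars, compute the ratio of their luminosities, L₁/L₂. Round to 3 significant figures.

L₁/L₂ = 117

d₁ = 1/p₁ = 1/0.04968″ = 20.129 pc; d₂ = 1/p₂ = 1/0.2025″ = 4.9383 pc.
M₁ = m₁ − 5 log₁₀ d₁ + 5 = 1.01 − 6.5191 + 5 = -0.5091.
M₂ = 3.13 − 3.4679 + 5 = 4.6621.
L₁/L₂ = 10^(0.4(M₂ − M₁)) = 10^(0.4 × 5.1712) = 10^2.06848 = 117.08.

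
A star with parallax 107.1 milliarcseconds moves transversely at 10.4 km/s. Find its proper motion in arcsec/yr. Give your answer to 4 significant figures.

0.2350 arcsec/yr

d = 1/p = 1/0.1071″ = 9.3371 pc.
μ = v_t / (4.74 d) = 10.4 / (4.74 × 9.3371) = 10.4 / 44.258 = 0.23499 ″/yr.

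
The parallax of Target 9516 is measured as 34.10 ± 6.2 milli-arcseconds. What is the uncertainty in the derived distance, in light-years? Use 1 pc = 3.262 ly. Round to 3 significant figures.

17.4 ly

d = 1/p, so σ_d = σ_p / p².
σ_d = 0.00620 / (0.03410)² = 0.00620 / 0.0011628 = 5.332 pc = 5.332 × 3.262 ly = 17.393 ly.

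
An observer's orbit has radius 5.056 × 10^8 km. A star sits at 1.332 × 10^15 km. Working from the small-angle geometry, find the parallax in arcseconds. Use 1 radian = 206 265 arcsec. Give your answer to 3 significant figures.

θ ≈ B/d = (5.056 × 10^8) / (1.332 × 10^15) = 3.7958 × 10^-7 rad.
In arcseconds: 3.7958 × 10^-7 × 206265 = 0.078294″.

0.0783 arcsec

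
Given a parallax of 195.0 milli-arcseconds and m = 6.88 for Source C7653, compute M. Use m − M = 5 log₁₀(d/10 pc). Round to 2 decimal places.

d = 1/p = 1/0.1950″ = 5.1282 pc.
m − M = 5 log₁₀(5.1282) − 5 = 3.5498 − 5 = -1.4502.
M = m − (m − M) = 6.88 − (-1.4502) = 8.33.

M = 8.33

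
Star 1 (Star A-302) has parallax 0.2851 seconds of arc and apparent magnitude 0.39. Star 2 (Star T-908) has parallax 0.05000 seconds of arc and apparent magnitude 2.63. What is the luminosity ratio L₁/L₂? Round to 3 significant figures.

L₁/L₂ = 0.242

d₁ = 1/p₁ = 1/0.2851″ = 3.5075 pc; d₂ = 1/p₂ = 1/0.05000″ = 20 pc.
M₁ = m₁ − 5 log₁₀ d₁ + 5 = 0.39 − 2.7250 + 5 = 2.6650.
M₂ = 2.63 − 6.5051 + 5 = 1.1249.
L₁/L₂ = 10^(0.4(M₂ − M₁)) = 10^(0.4 × (-1.5401)) = 10^(-0.61604) = 0.24208.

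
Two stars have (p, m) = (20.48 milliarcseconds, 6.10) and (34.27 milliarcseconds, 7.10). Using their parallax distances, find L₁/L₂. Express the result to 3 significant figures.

d₁ = 1/p₁ = 1/0.02048″ = 48.828 pc; d₂ = 1/p₂ = 1/0.03427″ = 29.18 pc.
M₁ = m₁ − 5 log₁₀ d₁ + 5 = 6.10 − 8.4433 + 5 = 2.6567.
M₂ = 7.10 − 7.3254 + 5 = 4.7746.
L₁/L₂ = 10^(0.4(M₂ − M₁)) = 10^(0.4 × 2.1179) = 10^0.84716 = 7.0333.

L₁/L₂ = 7.03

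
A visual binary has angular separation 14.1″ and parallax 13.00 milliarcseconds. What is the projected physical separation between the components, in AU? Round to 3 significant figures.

d = 1/p = 1/0.01300″ = 76.923 pc.
At distance d (pc), an angle of θ arcsec spans θ·d AU: s = 14.1 × 76.923 = 1084.6 AU.

1080 AU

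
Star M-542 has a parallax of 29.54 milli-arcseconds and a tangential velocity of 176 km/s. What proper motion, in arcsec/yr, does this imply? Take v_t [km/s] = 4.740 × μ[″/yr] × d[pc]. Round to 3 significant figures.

d = 1/p = 1/0.02954″ = 33.852 pc.
μ = v_t / (4.74 d) = 176 / (4.74 × 33.852) = 176 / 160.46 = 1.0968 ″/yr.

1.10 arcsec/yr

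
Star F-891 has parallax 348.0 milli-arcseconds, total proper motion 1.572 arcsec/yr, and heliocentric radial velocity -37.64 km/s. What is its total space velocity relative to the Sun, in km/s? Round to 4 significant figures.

d = 1/p = 1/0.3480″ = 2.8736 pc.
v_t = 4.740 μ d = 4.740 × 1.572 × 2.8736 = 21.412 km/s.
v = √(v_r² + v_t²) = √((-37.64)² + 21.412²) = √1875.24 = 43.304 km/s.

43.30 km/s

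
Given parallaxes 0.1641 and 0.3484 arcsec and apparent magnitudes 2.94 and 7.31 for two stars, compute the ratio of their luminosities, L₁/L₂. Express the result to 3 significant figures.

d₁ = 1/p₁ = 1/0.1641″ = 6.0938 pc; d₂ = 1/p₂ = 1/0.3484″ = 2.8703 pc.
M₁ = m₁ − 5 log₁₀ d₁ + 5 = 2.94 − 3.9244 + 5 = 4.0156.
M₂ = 7.31 − 2.2896 + 5 = 10.0204.
L₁/L₂ = 10^(0.4(M₂ − M₁)) = 10^(0.4 × 6.0048) = 10^2.40192 = 252.3.

L₁/L₂ = 252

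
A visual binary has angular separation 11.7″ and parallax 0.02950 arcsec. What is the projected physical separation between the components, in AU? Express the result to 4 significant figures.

396.6 AU

d = 1/p = 1/0.02950″ = 33.898 pc.
At distance d (pc), an angle of θ arcsec spans θ·d AU: s = 11.7 × 33.898 = 396.61 AU.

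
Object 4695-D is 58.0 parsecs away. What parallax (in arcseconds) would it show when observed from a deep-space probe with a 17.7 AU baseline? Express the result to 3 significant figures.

p (arcsec) = B (AU) / d (pc).
p = 17.7 / 58.0 = 0.30517 arcsec.

0.305 arcsec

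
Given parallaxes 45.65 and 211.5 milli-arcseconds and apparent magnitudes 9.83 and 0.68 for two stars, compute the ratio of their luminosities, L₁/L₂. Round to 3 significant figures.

L₁/L₂ = 0.00470

d₁ = 1/p₁ = 1/0.04565″ = 21.906 pc; d₂ = 1/p₂ = 1/0.2115″ = 4.7281 pc.
M₁ = m₁ − 5 log₁₀ d₁ + 5 = 9.83 − 6.7028 + 5 = 8.1272.
M₂ = 0.68 − 3.3734 + 5 = 2.3066.
L₁/L₂ = 10^(0.4(M₂ − M₁)) = 10^(0.4 × (-5.8206)) = 10^(-2.32824) = 0.0046963.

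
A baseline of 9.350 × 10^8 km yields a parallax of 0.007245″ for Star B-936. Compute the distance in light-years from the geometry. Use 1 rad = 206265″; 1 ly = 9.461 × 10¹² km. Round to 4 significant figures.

2814 ly

θ = 0.007245″ = 0.007245/206265 = 3.5125 × 10^-8 rad.
d = B/θ = (9.350 × 10^8) / (3.5125 × 10^-8) = 2.6619 × 10^16 km = (2.6619 × 10^16) / (9.461 × 10^12) ly = 2813.6 ly.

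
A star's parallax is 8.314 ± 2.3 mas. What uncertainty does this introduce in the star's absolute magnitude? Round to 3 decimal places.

M = m − 5 log₁₀ d + 5 = m + 5 log₁₀ p + 5, so ∂M/∂p = 5/(p ln 10).
σ_M = (5/ln 10) · (σ_p/p) = 2.1715 × 2.3/8.314 = 2.1715 × 0.27664 = 0.60072.

σ_M = 0.601 mag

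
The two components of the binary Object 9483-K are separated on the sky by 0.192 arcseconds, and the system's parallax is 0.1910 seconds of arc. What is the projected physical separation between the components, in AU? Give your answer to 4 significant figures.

d = 1/p = 1/0.1910″ = 5.2356 pc.
At distance d (pc), an angle of θ arcsec spans θ·d AU: s = 0.192 × 5.2356 = 1.0052 AU.

1.005 AU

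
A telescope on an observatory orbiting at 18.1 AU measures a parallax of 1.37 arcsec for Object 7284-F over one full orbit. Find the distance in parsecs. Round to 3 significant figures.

With baseline B (in AU) and parallax p (in arcsec), d = B/p parsecs.
d = 18.1 / 1.37 = 13.212 pc.

13.2 pc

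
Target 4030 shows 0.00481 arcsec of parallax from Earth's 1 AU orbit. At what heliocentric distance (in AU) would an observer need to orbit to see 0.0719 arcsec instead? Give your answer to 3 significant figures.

Parallax scales linearly with baseline: p ∝ B, so B = p_target / p_Earth × 1 AU.
B = 0.0719 / 0.00481 = 14.948 AU.

14.9 AU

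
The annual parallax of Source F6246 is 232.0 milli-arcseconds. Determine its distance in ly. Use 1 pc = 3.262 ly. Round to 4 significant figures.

p = 232.0 milli-arcseconds = 0.2320 arcsec.
d = 1/p = 1/0.2320 = 4.3103 pc.
In light-years: 4.3103 × 3.262 = 14.06 ly.

14.06 ly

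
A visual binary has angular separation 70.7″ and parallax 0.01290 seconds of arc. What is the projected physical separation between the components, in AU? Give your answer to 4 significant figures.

d = 1/p = 1/0.01290″ = 77.519 pc.
At distance d (pc), an angle of θ arcsec spans θ·d AU: s = 70.7 × 77.519 = 5480.6 AU.

5481 AU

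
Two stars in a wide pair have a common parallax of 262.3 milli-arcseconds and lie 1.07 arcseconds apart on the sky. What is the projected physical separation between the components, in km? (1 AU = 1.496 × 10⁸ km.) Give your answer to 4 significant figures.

d = 1/p = 1/0.2623″ = 3.8124 pc.
At distance d (pc), an angle of θ arcsec spans θ·d AU: s = 1.07 × 3.8124 = 4.0793 AU.
= 4.0793 × 1.496 × 10⁸ km = 6.1026 × 10^8 km.

6.103 × 10^8 km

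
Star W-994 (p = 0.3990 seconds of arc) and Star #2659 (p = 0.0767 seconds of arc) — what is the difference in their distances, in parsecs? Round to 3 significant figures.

d_A = 1/0.3990″ = 2.5063 pc; d_B = 1/0.07670″ = 13.038 pc.
|d_B − d_A| = |13.038 − 2.5063| = 10.532 pc.

10.5 pc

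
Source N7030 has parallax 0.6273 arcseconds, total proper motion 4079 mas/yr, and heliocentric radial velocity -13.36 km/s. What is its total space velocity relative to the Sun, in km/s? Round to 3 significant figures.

d = 1/p = 1/0.6273″ = 1.5941 pc.
μ = 4079 mas/yr = 4.079 ″/yr.
v_t = 4.740 μ d = 4.740 × 4.079 × 1.5941 = 30.821 km/s.
v = √(v_r² + v_t²) = √((-13.36)² + 30.821²) = √1128.42 = 33.592 km/s.

33.6 km/s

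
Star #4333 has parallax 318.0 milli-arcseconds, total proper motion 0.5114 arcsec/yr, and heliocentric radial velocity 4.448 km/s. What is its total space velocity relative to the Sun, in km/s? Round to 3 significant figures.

d = 1/p = 1/0.3180″ = 3.1447 pc.
v_t = 4.740 μ d = 4.740 × 0.5114 × 3.1447 = 7.6229 km/s.
v = √(v_r² + v_t²) = √(4.448² + 7.6229²) = √77.8933 = 8.8257 km/s.

8.83 km/s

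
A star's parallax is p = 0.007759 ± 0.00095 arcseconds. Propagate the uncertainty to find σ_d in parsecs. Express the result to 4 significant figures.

15.78 pc

d = 1/p, so σ_d = σ_p / p².
σ_d = 0.000950 / (0.007759)² = 0.000950 / 0.000060202 = 15.78 pc.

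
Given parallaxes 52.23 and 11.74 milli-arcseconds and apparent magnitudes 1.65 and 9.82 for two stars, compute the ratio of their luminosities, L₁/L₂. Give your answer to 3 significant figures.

d₁ = 1/p₁ = 1/0.05223″ = 19.146 pc; d₂ = 1/p₂ = 1/0.01174″ = 85.179 pc.
M₁ = m₁ − 5 log₁₀ d₁ + 5 = 1.65 − 6.4104 + 5 = 0.2396.
M₂ = 9.82 − 9.6517 + 5 = 5.1683.
L₁/L₂ = 10^(0.4(M₂ − M₁)) = 10^(0.4 × 4.9287) = 10^1.97148 = 93.644.

L₁/L₂ = 93.6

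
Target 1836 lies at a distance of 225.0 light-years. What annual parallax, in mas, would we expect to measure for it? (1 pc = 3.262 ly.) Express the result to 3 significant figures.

14.5 mas

d = 225.0 ly ÷ 3.262 = 68.976 pc.
p = 1/d = 1/68.976 = 0.014498 arcsec.
= 0.014498 × 1000 = 14.498 mas.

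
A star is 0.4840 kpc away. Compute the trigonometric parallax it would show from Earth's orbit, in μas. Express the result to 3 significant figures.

d = 0.4840 kpc = 484 pc.
p = 1/d = 1/484 = 0.0020661 arcsec.
= 0.0020661 × 10⁶ = 2066.1 μas.

2070 μas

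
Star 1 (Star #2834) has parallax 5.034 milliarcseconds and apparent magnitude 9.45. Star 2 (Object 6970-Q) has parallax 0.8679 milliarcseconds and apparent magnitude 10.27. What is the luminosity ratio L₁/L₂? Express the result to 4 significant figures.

d₁ = 1/p₁ = 1/0.005034″ = 198.65 pc; d₂ = 1/p₂ = 1/0.0008679″ = 1152.2 pc.
M₁ = m₁ − 5 log₁₀ d₁ + 5 = 9.45 − 11.4904 + 5 = 2.9596.
M₂ = 10.27 − 15.3076 + 5 = -0.0376.
L₁/L₂ = 10^(0.4(M₂ − M₁)) = 10^(0.4 × (-2.9972)) = 10^(-1.19888) = 0.063259.

L₁/L₂ = 0.06326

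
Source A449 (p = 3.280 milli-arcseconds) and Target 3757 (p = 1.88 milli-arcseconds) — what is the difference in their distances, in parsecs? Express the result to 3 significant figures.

227 pc

d_A = 1/0.003280″ = 304.88 pc; d_B = 1/0.001880″ = 531.91 pc.
|d_B − d_A| = |531.91 − 304.88| = 227.03 pc.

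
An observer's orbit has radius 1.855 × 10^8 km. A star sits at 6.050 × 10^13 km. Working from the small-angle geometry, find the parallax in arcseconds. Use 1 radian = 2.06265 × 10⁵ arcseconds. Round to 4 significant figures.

0.6324 arcsec

θ ≈ B/d = (1.855 × 10^8) / (6.050 × 10^13) = 3.0661 × 10^-6 rad.
In arcseconds: 3.0661 × 10^-6 × 206265 = 0.63243″.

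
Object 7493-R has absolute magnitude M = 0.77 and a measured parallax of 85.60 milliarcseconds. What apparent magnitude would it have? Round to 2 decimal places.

m = 1.11

d = 1/p = 1/0.08560″ = 11.682 pc.
m − M = 5 log₁₀ d − 5 = 5 log₁₀(11.682) − 5 = 5.3376 − 5 = 0.3376.
m = M + (m − M) = 0.77 + 0.3376 = 1.11.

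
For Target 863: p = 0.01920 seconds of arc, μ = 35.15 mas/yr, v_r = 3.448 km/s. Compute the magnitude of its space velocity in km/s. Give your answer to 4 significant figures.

9.338 km/s

d = 1/p = 1/0.01920″ = 52.083 pc.
μ = 35.15 mas/yr = 0.03515 ″/yr.
v_t = 4.740 μ d = 4.740 × 0.03515 × 52.083 = 8.6776 km/s.
v = √(v_r² + v_t²) = √(3.448² + 8.6776²) = √87.1894 = 9.3375 km/s.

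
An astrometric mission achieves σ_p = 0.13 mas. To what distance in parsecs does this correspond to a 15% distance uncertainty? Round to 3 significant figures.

1150 pc

σ_d/d = σ_p/p, so the condition is σ_p/p ≤ 0.15, i.e. p ≥ σ_p/0.15.
p_min = 0.13/0.15 = 0.86667 mas = 0.00086667 arcsec.
d_max = 1/p_min = 1/0.00086667 = 1153.8 pc.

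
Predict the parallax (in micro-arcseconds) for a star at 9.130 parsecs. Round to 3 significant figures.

110000 μas

p = 1/d = 1/9.13 = 0.10953 arcsec.
= 0.10953 × 10⁶ = 1.0953 × 10^5 μas.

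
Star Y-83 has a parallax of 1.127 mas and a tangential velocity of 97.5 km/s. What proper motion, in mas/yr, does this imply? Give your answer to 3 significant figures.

23.2 mas/yr

d = 1/p = 1/0.001127″ = 887.31 pc.
μ = v_t / (4.74 d) = 97.5 / (4.74 × 887.31) = 97.5 / 4205.8 = 0.023182 ″/yr = 23.182 mas/yr.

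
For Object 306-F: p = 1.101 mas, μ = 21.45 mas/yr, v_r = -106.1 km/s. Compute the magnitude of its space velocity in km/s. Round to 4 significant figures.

d = 1/p = 1/0.001101″ = 908.27 pc.
μ = 21.45 mas/yr = 0.02145 ″/yr.
v_t = 4.740 μ d = 4.740 × 0.02145 × 908.27 = 92.347 km/s.
v = √(v_r² + v_t²) = √((-106.1)² + 92.347²) = √19785.2 = 140.66 km/s.

140.7 km/s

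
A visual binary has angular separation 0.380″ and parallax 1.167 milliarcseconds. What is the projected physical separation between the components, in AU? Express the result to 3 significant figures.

d = 1/p = 1/0.001167″ = 856.9 pc.
At distance d (pc), an angle of θ arcsec spans θ·d AU: s = 0.380 × 856.9 = 325.62 AU.

326 AU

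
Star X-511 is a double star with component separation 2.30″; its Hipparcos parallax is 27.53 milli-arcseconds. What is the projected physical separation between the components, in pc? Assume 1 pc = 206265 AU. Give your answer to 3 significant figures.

d = 1/p = 1/0.02753″ = 36.324 pc.
At distance d (pc), an angle of θ arcsec spans θ·d AU: s = 2.30 × 36.324 = 83.545 AU.
= 83.545 / 206265 = 0.00040504 pc.

0.000405 pc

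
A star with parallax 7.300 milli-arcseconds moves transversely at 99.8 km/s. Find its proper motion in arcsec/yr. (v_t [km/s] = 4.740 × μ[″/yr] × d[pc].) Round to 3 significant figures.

d = 1/p = 1/0.007300″ = 136.99 pc.
μ = v_t / (4.74 d) = 99.8 / (4.74 × 136.99) = 99.8 / 649.33 = 0.1537 ″/yr.

0.154 arcsec/yr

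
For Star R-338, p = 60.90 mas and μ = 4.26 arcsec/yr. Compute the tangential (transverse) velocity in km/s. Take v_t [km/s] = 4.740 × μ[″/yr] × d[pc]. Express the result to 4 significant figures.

d = 1/p = 1/0.06090″ = 16.42 pc.
v_t = 4.74 × μ × d = 4.74 × 4.26 × 16.42 = 331.56 km/s.

331.6 km/s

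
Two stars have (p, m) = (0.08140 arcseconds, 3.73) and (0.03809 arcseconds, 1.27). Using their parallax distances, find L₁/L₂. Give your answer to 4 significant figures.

d₁ = 1/p₁ = 1/0.08140″ = 12.285 pc; d₂ = 1/p₂ = 1/0.03809″ = 26.254 pc.
M₁ = m₁ − 5 log₁₀ d₁ + 5 = 3.73 − 5.4469 + 5 = 3.2831.
M₂ = 1.27 − 7.0960 + 5 = -0.8260.
L₁/L₂ = 10^(0.4(M₂ − M₁)) = 10^(0.4 × (-4.1091)) = 10^(-1.64364) = 0.022717.

L₁/L₂ = 0.02272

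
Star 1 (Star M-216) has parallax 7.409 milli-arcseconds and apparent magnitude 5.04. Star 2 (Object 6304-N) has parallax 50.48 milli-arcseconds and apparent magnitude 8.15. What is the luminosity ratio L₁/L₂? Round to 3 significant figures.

d₁ = 1/p₁ = 1/0.007409″ = 134.97 pc; d₂ = 1/p₂ = 1/0.05048″ = 19.81 pc.
M₁ = m₁ − 5 log₁₀ d₁ + 5 = 5.04 − 10.6512 + 5 = -0.6112.
M₂ = 8.15 − 6.4844 + 5 = 6.6656.
L₁/L₂ = 10^(0.4(M₂ − M₁)) = 10^(0.4 × 7.2768) = 10^2.91072 = 814.18.

L₁/L₂ = 814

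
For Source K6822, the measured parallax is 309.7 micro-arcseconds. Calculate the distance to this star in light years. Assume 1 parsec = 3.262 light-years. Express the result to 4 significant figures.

10530 light years

p = 309.7 micro-arcseconds = 0.0003097 arcsec.
d = 1/p = 1/0.0003097 = 3228.9 pc.
In light-years: 3228.9 × 3.262 = 10533 ly.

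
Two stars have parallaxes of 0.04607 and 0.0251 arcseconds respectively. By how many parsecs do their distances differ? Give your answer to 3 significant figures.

18.1 pc

d_A = 1/0.04607″ = 21.706 pc; d_B = 1/0.02510″ = 39.841 pc.
|d_B − d_A| = |39.841 − 21.706| = 18.135 pc.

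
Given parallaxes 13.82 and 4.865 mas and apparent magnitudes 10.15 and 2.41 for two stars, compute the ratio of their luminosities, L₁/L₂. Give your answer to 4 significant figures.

d₁ = 1/p₁ = 1/0.01382″ = 72.359 pc; d₂ = 1/p₂ = 1/0.004865″ = 205.55 pc.
M₁ = m₁ − 5 log₁₀ d₁ + 5 = 10.15 − 9.2975 + 5 = 5.8525.
M₂ = 2.41 − 11.5646 + 5 = -4.1546.
L₁/L₂ = 10^(0.4(M₂ − M₁)) = 10^(0.4 × (-10.0071)) = 10^(-4.00284) = 0.000099348.

L₁/L₂ = 9.935 × 10^-5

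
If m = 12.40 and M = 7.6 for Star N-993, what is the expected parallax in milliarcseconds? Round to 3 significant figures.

m − M = 12.40 − 7.6 = 4.80.
d = 10^((m−M)/5 + 1) = 10^1.960 = 91.201 pc.
p = 1/d = 1/91.201 = 0.010965 arcsec = 10.965 mas.

11.0 mas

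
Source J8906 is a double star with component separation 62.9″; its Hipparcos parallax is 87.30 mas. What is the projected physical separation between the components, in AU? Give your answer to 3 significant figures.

721 AU

d = 1/p = 1/0.08730″ = 11.455 pc.
At distance d (pc), an angle of θ arcsec spans θ·d AU: s = 62.9 × 11.455 = 720.52 AU.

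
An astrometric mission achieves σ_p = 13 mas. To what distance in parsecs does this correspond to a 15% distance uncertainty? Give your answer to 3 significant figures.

11.5 pc

σ_d/d = σ_p/p, so the condition is σ_p/p ≤ 0.15, i.e. p ≥ σ_p/0.15.
p_min = 13/0.15 = 86.667 mas = 0.086667 arcsec.
d_max = 1/p_min = 1/0.086667 = 11.538 pc.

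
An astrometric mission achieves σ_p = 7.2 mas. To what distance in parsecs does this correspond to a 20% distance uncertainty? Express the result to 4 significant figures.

27.78 pc

σ_d/d = σ_p/p, so the condition is σ_p/p ≤ 0.20, i.e. p ≥ σ_p/0.20.
p_min = 7.2/0.20 = 36 mas = 0.036 arcsec.
d_max = 1/p_min = 1/0.036 = 27.778 pc.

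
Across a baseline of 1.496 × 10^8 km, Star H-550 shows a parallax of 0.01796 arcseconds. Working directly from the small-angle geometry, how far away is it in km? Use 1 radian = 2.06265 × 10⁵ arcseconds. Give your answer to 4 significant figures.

θ = 0.01796″ = 0.01796/206265 = 8.7072 × 10^-8 rad.
d = B/θ = (1.496 × 10^8) / (8.7072 × 10^-8) = 1.7181 × 10^15 km.

1.718 × 10^15 km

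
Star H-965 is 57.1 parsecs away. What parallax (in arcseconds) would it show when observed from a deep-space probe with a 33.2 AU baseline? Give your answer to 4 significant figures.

0.5814 arcsec

p (arcsec) = B (AU) / d (pc).
p = 33.2 / 57.1 = 0.58144 arcsec.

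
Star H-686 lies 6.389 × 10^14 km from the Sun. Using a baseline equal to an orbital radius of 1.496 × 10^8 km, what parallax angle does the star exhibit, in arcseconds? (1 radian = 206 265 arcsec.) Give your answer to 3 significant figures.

θ ≈ B/d = (1.496 × 10^8) / (6.389 × 10^14) = 2.3415 × 10^-7 rad.
In arcseconds: 2.3415 × 10^-7 × 206265 = 0.048297″.

0.0483 arcsec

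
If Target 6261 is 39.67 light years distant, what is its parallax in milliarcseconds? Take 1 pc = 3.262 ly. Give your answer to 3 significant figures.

d = 39.67 ly ÷ 3.262 = 12.161 pc.
p = 1/d = 1/12.161 = 0.08223 arcsec.
= 0.08223 × 1000 = 82.23 mas.

82.2 mas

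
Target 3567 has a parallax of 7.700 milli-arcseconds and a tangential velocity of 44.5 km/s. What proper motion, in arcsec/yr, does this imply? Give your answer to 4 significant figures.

0.07229 arcsec/yr

d = 1/p = 1/0.007700″ = 129.87 pc.
μ = v_t / (4.74 d) = 44.5 / (4.74 × 129.87) = 44.5 / 615.58 = 0.07229 ″/yr.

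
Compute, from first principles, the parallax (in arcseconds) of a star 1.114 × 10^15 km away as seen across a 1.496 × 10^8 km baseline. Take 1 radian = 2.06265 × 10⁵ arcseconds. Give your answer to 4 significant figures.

0.02770 arcsec

θ ≈ B/d = (1.496 × 10^8) / (1.114 × 10^15) = 1.3429 × 10^-7 rad.
In arcseconds: 1.3429 × 10^-7 × 206265 = 0.027699″.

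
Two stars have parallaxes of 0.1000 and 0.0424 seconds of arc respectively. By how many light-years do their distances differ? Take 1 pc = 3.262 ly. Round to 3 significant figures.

d_A = 1/0.1000″ = 10 pc; d_B = 1/0.04240″ = 23.585 pc.
|d_B − d_A| = |23.585 − 10| = 13.585 pc = 13.585 × 3.262 ly = 44.314 ly.

44.3 ly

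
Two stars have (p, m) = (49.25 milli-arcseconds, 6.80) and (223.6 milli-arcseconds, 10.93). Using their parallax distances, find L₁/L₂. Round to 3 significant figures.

d₁ = 1/p₁ = 1/0.04925″ = 20.305 pc; d₂ = 1/p₂ = 1/0.2236″ = 4.4723 pc.
M₁ = m₁ − 5 log₁₀ d₁ + 5 = 6.80 − 6.5380 + 5 = 5.2620.
M₂ = 10.93 − 3.2527 + 5 = 12.6773.
L₁/L₂ = 10^(0.4(M₂ − M₁)) = 10^(0.4 × 7.4153) = 10^2.96612 = 924.95.

L₁/L₂ = 925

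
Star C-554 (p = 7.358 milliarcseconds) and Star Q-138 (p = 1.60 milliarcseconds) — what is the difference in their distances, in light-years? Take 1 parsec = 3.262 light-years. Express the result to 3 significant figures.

d_A = 1/0.007358″ = 135.91 pc; d_B = 1/0.001600″ = 625 pc.
|d_B − d_A| = |625 − 135.91| = 489.09 pc = 489.09 × 3.262 ly = 1595.4 ly.

1600 ly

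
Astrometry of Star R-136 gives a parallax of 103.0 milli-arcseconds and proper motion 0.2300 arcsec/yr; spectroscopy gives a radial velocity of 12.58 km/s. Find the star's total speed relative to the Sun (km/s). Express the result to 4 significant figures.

16.44 km/s

d = 1/p = 1/0.1030″ = 9.7087 pc.
v_t = 4.740 μ d = 4.740 × 0.2300 × 9.7087 = 10.584 km/s.
v = √(v_r² + v_t²) = √(12.58² + 10.584²) = √270.277 = 16.44 km/s.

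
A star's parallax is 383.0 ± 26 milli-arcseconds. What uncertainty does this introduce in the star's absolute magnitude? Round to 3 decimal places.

M = m − 5 log₁₀ d + 5 = m + 5 log₁₀ p + 5, so ∂M/∂p = 5/(p ln 10).
σ_M = (5/ln 10) · (σ_p/p) = 2.1715 × 26/383.0 = 2.1715 × 0.067885 = 0.14741.

σ_M = 0.147 mag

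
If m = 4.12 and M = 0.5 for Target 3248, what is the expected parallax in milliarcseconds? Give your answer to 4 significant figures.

18.88 mas

m − M = 4.12 − 0.5 = 3.62.
d = 10^((m−M)/5 + 1) = 10^1.724 = 52.966 pc.
p = 1/d = 1/52.966 = 0.01888 arcsec = 18.88 mas.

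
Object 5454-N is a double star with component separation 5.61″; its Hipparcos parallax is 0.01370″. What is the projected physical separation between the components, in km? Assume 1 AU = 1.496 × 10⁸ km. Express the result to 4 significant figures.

6.126 × 10^10 km

d = 1/p = 1/0.01370″ = 72.993 pc.
At distance d (pc), an angle of θ arcsec spans θ·d AU: s = 5.61 × 72.993 = 409.49 AU.
= 409.49 × 1.496 × 10⁸ km = 6.1260 × 10^10 km.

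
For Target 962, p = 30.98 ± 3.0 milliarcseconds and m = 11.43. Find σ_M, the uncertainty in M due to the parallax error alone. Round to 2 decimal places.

σ_M = 0.21 mag

M = m − 5 log₁₀ d + 5 = m + 5 log₁₀ p + 5, so ∂M/∂p = 5/(p ln 10).
σ_M = (5/ln 10) · (σ_p/p) = 2.1715 × 3.0/30.98 = 2.1715 × 0.096837 = 0.21028.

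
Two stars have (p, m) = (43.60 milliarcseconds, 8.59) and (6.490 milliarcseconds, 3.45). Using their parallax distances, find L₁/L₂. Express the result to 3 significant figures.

L₁/L₂ = 0.000195

d₁ = 1/p₁ = 1/0.04360″ = 22.936 pc; d₂ = 1/p₂ = 1/0.006490″ = 154.08 pc.
M₁ = m₁ − 5 log₁₀ d₁ + 5 = 8.59 − 6.8026 + 5 = 6.7874.
M₂ = 3.45 − 10.9387 + 5 = -2.4887.
L₁/L₂ = 10^(0.4(M₂ − M₁)) = 10^(0.4 × (-9.2761)) = 10^(-3.71044) = 0.00019479.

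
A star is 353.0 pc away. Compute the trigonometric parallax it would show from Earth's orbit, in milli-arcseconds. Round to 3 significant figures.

p = 1/d = 1/353 = 0.0028329 arcsec.
= 0.0028329 × 1000 = 2.8329 mas.

2.83 mas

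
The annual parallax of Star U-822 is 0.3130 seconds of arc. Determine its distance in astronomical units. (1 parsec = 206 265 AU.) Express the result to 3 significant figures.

d = 1/p = 1/0.3130 = 3.1949 pc.
In AU: 3.1949 × 206265 = 6.5900 × 10^5 AU.

659000 AU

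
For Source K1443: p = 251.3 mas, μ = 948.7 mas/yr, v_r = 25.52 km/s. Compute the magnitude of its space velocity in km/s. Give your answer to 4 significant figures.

31.17 km/s

d = 1/p = 1/0.2513″ = 3.9793 pc.
μ = 948.7 mas/yr = 0.9487 ″/yr.
v_t = 4.740 μ d = 4.740 × 0.9487 × 3.9793 = 17.894 km/s.
v = √(v_r² + v_t²) = √(25.52² + 17.894²) = √971.466 = 31.168 km/s.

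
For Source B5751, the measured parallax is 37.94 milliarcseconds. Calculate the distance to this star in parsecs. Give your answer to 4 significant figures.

26.36 pc

p = 37.94 milliarcseconds = 0.03794 arcsec.
d = 1/p = 1/0.03794 = 26.357 pc.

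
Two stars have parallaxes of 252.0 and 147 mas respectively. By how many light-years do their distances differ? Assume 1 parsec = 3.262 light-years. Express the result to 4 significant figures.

d_A = 1/0.2520″ = 3.9683 pc; d_B = 1/0.1470″ = 6.8027 pc.
|d_B − d_A| = |6.8027 − 3.9683| = 2.8344 pc = 2.8344 × 3.262 ly = 9.2458 ly.

9.246 ly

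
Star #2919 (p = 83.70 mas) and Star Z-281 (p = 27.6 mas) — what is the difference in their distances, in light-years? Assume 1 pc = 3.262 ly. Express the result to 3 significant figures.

d_A = 1/0.08370″ = 11.947 pc; d_B = 1/0.02760″ = 36.232 pc.
|d_B − d_A| = |36.232 − 11.947| = 24.285 pc = 24.285 × 3.262 ly = 79.218 ly.

79.2 ly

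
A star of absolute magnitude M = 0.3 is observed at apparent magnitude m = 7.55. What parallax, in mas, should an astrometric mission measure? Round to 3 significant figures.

3.55 mas

m − M = 7.55 − 0.3 = 7.25.
d = 10^((m−M)/5 + 1) = 10^2.450 = 281.84 pc.
p = 1/d = 1/281.84 = 0.0035481 arcsec = 3.5481 mas.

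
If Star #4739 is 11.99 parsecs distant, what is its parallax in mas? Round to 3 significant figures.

p = 1/d = 1/11.99 = 0.083403 arcsec.
= 0.083403 × 1000 = 83.403 mas.

83.4 mas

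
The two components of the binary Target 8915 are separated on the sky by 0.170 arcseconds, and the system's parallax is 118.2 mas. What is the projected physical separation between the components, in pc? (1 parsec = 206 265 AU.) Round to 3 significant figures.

6.97 × 10^-6 pc

d = 1/p = 1/0.1182″ = 8.4602 pc.
At distance d (pc), an angle of θ arcsec spans θ·d AU: s = 0.170 × 8.4602 = 1.4382 AU.
= 1.4382 / 206265 = 6.9726 × 10^-6 pc.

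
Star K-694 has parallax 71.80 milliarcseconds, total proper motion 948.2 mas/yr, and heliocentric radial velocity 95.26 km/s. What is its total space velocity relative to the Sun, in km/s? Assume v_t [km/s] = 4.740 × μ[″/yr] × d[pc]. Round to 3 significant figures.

d = 1/p = 1/0.07180″ = 13.928 pc.
μ = 948.2 mas/yr = 0.9482 ″/yr.
v_t = 4.740 μ d = 4.740 × 0.9482 × 13.928 = 62.599 km/s.
v = √(v_r² + v_t²) = √(95.26² + 62.599²) = √12993.1 = 113.99 km/s.

114 km/s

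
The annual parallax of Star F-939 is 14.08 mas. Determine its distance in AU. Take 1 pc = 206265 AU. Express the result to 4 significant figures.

p = 14.08 mas = 0.01408 arcsec.
d = 1/p = 1/0.01408 = 71.023 pc.
In AU: 71.023 × 206265 = 1.4650 × 10^7 AU.

1.465 × 10^7 AU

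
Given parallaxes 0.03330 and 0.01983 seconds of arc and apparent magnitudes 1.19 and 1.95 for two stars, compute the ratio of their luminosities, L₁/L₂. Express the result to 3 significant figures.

L₁/L₂ = 0.714

d₁ = 1/p₁ = 1/0.03330″ = 30.03 pc; d₂ = 1/p₂ = 1/0.01983″ = 50.429 pc.
M₁ = m₁ − 5 log₁₀ d₁ + 5 = 1.19 − 7.3878 + 5 = -1.1978.
M₂ = 1.95 − 8.5134 + 5 = -1.5634.
L₁/L₂ = 10^(0.4(M₂ − M₁)) = 10^(0.4 × (-0.3656)) = 10^(-0.14624) = 0.7141.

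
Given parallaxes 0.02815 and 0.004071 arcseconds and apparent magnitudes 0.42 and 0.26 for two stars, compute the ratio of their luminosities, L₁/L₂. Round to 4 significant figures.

d₁ = 1/p₁ = 1/0.02815″ = 35.524 pc; d₂ = 1/p₂ = 1/0.004071″ = 245.64 pc.
M₁ = m₁ − 5 log₁₀ d₁ + 5 = 0.42 − 7.7526 + 5 = -2.3326.
M₂ = 0.26 − 11.9515 + 5 = -6.6915.
L₁/L₂ = 10^(0.4(M₂ − M₁)) = 10^(0.4 × (-4.3589)) = 10^(-1.74356) = 0.018048.

L₁/L₂ = 0.01805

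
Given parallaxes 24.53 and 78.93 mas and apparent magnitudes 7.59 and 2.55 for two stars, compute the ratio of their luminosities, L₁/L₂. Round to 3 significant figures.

d₁ = 1/p₁ = 1/0.02453″ = 40.766 pc; d₂ = 1/p₂ = 1/0.07893″ = 12.669 pc.
M₁ = m₁ − 5 log₁₀ d₁ + 5 = 7.59 − 8.0515 + 5 = 4.5385.
M₂ = 2.55 − 5.5137 + 5 = 2.0363.
L₁/L₂ = 10^(0.4(M₂ − M₁)) = 10^(0.4 × (-2.5022)) = 10^(-1.00088) = 0.099798.

L₁/L₂ = 0.0998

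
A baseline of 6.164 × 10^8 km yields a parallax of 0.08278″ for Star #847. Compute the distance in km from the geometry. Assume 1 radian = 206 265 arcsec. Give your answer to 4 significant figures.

1.536 × 10^15 km

θ = 0.08278″ = 0.08278/206265 = 4.0133 × 10^-7 rad.
d = B/θ = (6.164 × 10^8) / (4.0133 × 10^-7) = 1.5359 × 10^15 km.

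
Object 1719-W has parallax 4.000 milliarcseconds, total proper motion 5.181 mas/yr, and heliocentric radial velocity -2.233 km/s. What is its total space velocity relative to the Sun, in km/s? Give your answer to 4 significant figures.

d = 1/p = 1/0.004000″ = 250 pc.
μ = 5.181 mas/yr = 0.005181 ″/yr.
v_t = 4.740 μ d = 4.740 × 0.005181 × 250 = 6.1395 km/s.
v = √(v_r² + v_t²) = √((-2.233)² + 6.1395²) = √42.6797 = 6.533 km/s.

6.533 km/s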